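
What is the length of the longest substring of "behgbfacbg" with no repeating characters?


Input: "behgbfacbg"
Sliding window (track last position of each char):
  Position 0 ('b'): window [0,0] length 1 -- new best
  Position 1 ('e'): window [0,1] length 2 -- new best
  Position 2 ('h'): window [0,2] length 3 -- new best
  Position 3 ('g'): window [0,3] length 4 -- new best
  Position 4 ('b'): repeat (last at 0), move window start to 1
  Position 4 ('b'): window [1,4] length 4
  Position 5 ('f'): window [1,5] length 5 -- new best
  Position 6 ('a'): window [1,6] length 6 -- new best
  Position 7 ('c'): window [1,7] length 7 -- new best
  Position 8 ('b'): repeat (last at 4), move window start to 5
  Position 8 ('b'): window [5,8] length 4
  Position 9 ('g'): window [5,9] length 5
Longest substring with no repeats: "ehgbfac" with length 7

7


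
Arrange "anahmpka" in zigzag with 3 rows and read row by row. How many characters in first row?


Zigzag "anahmpka" into 3 rows:
Placing characters:
  'a' => row 0
  'n' => row 1
  'a' => row 2
  'h' => row 1
  'm' => row 0
  'p' => row 1
  'k' => row 2
  'a' => row 1
Rows:
  Row 0: "am"
  Row 1: "nhpa"
  Row 2: "ak"
First row length: 2

2


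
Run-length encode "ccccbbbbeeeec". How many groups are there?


Input: ccccbbbbeeeec
Scanning for consecutive runs:
  Group 1: 'c' x 4 (positions 0-3)
  Group 2: 'b' x 4 (positions 4-7)
  Group 3: 'e' x 4 (positions 8-11)
  Group 4: 'c' x 1 (positions 12-12)
Total groups: 4

4


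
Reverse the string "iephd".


Input: iephd
Reading characters right to left:
  Position 4: 'd'
  Position 3: 'h'
  Position 2: 'p'
  Position 1: 'e'
  Position 0: 'i'
Reversed: dhpei

dhpei


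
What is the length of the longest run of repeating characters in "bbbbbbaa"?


Input: "bbbbbbaa"
Scanning for longest run:
  Position 1 ('b'): continues run of 'b', length=2
  Position 2 ('b'): continues run of 'b', length=3
  Position 3 ('b'): continues run of 'b', length=4
  Position 4 ('b'): continues run of 'b', length=5
  Position 5 ('b'): continues run of 'b', length=6
  Position 6 ('a'): new char, reset run to 1
  Position 7 ('a'): continues run of 'a', length=2
Longest run: 'b' with length 6

6


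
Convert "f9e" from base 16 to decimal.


Input: "f9e" in base 16
Positional expansion:
  Digit 'f' (value 15) x 16^2 = 3840
  Digit '9' (value 9) x 16^1 = 144
  Digit 'e' (value 14) x 16^0 = 14
Sum = 3998

3998


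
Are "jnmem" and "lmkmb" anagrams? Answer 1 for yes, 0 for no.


Strings: "jnmem", "lmkmb"
Sorted first:  ejmmn
Sorted second: bklmm
Differ at position 0: 'e' vs 'b' => not anagrams

0


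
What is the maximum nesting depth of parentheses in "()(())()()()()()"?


Input: "()(())()()()()()"
Tracking depth:
  Position 0 '(': depth becomes 1
  Position 1 ')': depth becomes 0
  Position 2 '(': depth becomes 1
  Position 3 '(': depth becomes 2
  Position 4 ')': depth becomes 1
  Position 5 ')': depth becomes 0
  Position 6 '(': depth becomes 1
  Position 7 ')': depth becomes 0
  Position 8 '(': depth becomes 1
  Position 9 ')': depth becomes 0
  Position 10 '(': depth becomes 1
  Position 11 ')': depth becomes 0
  Position 12 '(': depth becomes 1
  Position 13 ')': depth becomes 0
  Position 14 '(': depth becomes 1
  Position 15 ')': depth becomes 0
Maximum depth reached: 2

2


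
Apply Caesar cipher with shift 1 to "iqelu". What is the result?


Caesar cipher: shift "iqelu" by 1
  'i' (pos 8) + 1 = pos 9 = 'j'
  'q' (pos 16) + 1 = pos 17 = 'r'
  'e' (pos 4) + 1 = pos 5 = 'f'
  'l' (pos 11) + 1 = pos 12 = 'm'
  'u' (pos 20) + 1 = pos 21 = 'v'
Result: jrfmv

jrfmv


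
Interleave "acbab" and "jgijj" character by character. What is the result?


Interleaving "acbab" and "jgijj":
  Position 0: 'a' from first, 'j' from second => "aj"
  Position 1: 'c' from first, 'g' from second => "cg"
  Position 2: 'b' from first, 'i' from second => "bi"
  Position 3: 'a' from first, 'j' from second => "aj"
  Position 4: 'b' from first, 'j' from second => "bj"
Result: ajcgbiajbj

ajcgbiajbj


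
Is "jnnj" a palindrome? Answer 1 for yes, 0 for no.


Input: jnnj
Reversed: jnnj
  Compare pos 0 ('j') with pos 3 ('j'): match
  Compare pos 1 ('n') with pos 2 ('n'): match
Result: palindrome

1


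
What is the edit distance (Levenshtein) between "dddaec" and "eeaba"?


Computing edit distance: "dddaec" -> "eeaba"
DP table:
           e    e    a    b    a
      0    1    2    3    4    5
  d   1    1    2    3    4    5
  d   2    2    2    3    4    5
  d   3    3    3    3    4    5
  a   4    4    4    3    4    4
  e   5    4    4    4    4    5
  c   6    5    5    5    5    5
Edit distance = dp[6][5] = 5

5


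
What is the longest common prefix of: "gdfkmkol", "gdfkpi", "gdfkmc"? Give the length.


Words: gdfkmkol, gdfkpi, gdfkmc
  Position 0: all 'g' => match
  Position 1: all 'd' => match
  Position 2: all 'f' => match
  Position 3: all 'k' => match
  Position 4: ('m', 'p', 'm') => mismatch, stop
LCP = "gdfk" (length 4)

4


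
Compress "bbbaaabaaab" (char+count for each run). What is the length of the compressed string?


Input: bbbaaabaaab
Runs:
  'b' x 3 => "b3"
  'a' x 3 => "a3"
  'b' x 1 => "b1"
  'a' x 3 => "a3"
  'b' x 1 => "b1"
Compressed: "b3a3b1a3b1"
Compressed length: 10

10


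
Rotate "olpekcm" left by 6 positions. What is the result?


Input: "olpekcm", rotate left by 6
First 6 characters: "olpekc"
Remaining characters: "m"
Concatenate remaining + first: "m" + "olpekc" = "molpekc"

molpekc


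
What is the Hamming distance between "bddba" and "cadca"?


Comparing "bddba" and "cadca" position by position:
  Position 0: 'b' vs 'c' => differ
  Position 1: 'd' vs 'a' => differ
  Position 2: 'd' vs 'd' => same
  Position 3: 'b' vs 'c' => differ
  Position 4: 'a' vs 'a' => same
Total differences (Hamming distance): 3

3


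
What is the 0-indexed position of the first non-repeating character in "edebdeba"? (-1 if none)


Input: edebdeba
Character frequencies:
  'a': 1
  'b': 2
  'd': 2
  'e': 3
Scanning left to right for freq == 1:
  Position 0 ('e'): freq=3, skip
  Position 1 ('d'): freq=2, skip
  Position 2 ('e'): freq=3, skip
  Position 3 ('b'): freq=2, skip
  Position 4 ('d'): freq=2, skip
  Position 5 ('e'): freq=3, skip
  Position 6 ('b'): freq=2, skip
  Position 7 ('a'): unique! => answer = 7

7


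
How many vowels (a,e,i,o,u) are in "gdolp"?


Input: gdolp
Checking each character:
  'g' at position 0: consonant
  'd' at position 1: consonant
  'o' at position 2: vowel (running total: 1)
  'l' at position 3: consonant
  'p' at position 4: consonant
Total vowels: 1

1


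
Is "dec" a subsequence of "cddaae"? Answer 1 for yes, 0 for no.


Check if "dec" is a subsequence of "cddaae"
Greedy scan:
  Position 0 ('c'): no match needed
  Position 1 ('d'): matches sub[0] = 'd'
  Position 2 ('d'): no match needed
  Position 3 ('a'): no match needed
  Position 4 ('a'): no match needed
  Position 5 ('e'): matches sub[1] = 'e'
Only matched 2/3 characters => not a subsequence

0


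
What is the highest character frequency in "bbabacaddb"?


Input: bbabacaddb
Character counts:
  'a': 3
  'b': 4
  'c': 1
  'd': 2
Maximum frequency: 4

4


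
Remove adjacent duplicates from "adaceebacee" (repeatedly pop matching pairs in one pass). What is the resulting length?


Input: adaceebacee
Stack-based adjacent duplicate removal:
  Read 'a': push. Stack: a
  Read 'd': push. Stack: ad
  Read 'a': push. Stack: ada
  Read 'c': push. Stack: adac
  Read 'e': push. Stack: adace
  Read 'e': matches stack top 'e' => pop. Stack: adac
  Read 'b': push. Stack: adacb
  Read 'a': push. Stack: adacba
  Read 'c': push. Stack: adacbac
  Read 'e': push. Stack: adacbace
  Read 'e': matches stack top 'e' => pop. Stack: adacbac
Final stack: "adacbac" (length 7)

7


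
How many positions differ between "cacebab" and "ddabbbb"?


Comparing "cacebab" and "ddabbbb" position by position:
  Position 0: 'c' vs 'd' => DIFFER
  Position 1: 'a' vs 'd' => DIFFER
  Position 2: 'c' vs 'a' => DIFFER
  Position 3: 'e' vs 'b' => DIFFER
  Position 4: 'b' vs 'b' => same
  Position 5: 'a' vs 'b' => DIFFER
  Position 6: 'b' vs 'b' => same
Positions that differ: 5

5


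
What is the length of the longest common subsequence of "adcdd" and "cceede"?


LCS of "adcdd" and "cceede"
DP table:
           c    c    e    e    d    e
      0    0    0    0    0    0    0
  a   0    0    0    0    0    0    0
  d   0    0    0    0    0    1    1
  c   0    1    1    1    1    1    1
  d   0    1    1    1    1    2    2
  d   0    1    1    1    1    2    2
LCS length = dp[5][6] = 2

2


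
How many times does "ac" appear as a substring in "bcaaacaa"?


Searching for "ac" in "bcaaacaa"
Scanning each position:
  Position 0: "bc" => no
  Position 1: "ca" => no
  Position 2: "aa" => no
  Position 3: "aa" => no
  Position 4: "ac" => MATCH
  Position 5: "ca" => no
  Position 6: "aa" => no
Total occurrences: 1

1


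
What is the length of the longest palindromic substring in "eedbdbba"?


Input: "eedbdbba"
Checking substrings for palindromes:
  [2:5] "dbd" (len 3) => palindrome
  [3:6] "bdb" (len 3) => palindrome
  [0:2] "ee" (len 2) => palindrome
  [5:7] "bb" (len 2) => palindrome
Longest palindromic substring: "dbd" with length 3

3


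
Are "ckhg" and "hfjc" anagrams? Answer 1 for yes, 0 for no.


Strings: "ckhg", "hfjc"
Sorted first:  cghk
Sorted second: cfhj
Differ at position 1: 'g' vs 'f' => not anagrams

0


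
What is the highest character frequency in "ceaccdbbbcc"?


Input: ceaccdbbbcc
Character counts:
  'a': 1
  'b': 3
  'c': 5
  'd': 1
  'e': 1
Maximum frequency: 5

5


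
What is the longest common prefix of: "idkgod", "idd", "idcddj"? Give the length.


Words: idkgod, idd, idcddj
  Position 0: all 'i' => match
  Position 1: all 'd' => match
  Position 2: ('k', 'd', 'c') => mismatch, stop
LCP = "id" (length 2)

2


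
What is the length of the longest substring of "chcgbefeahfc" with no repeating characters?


Input: "chcgbefeahfc"
Sliding window (track last position of each char):
  Position 0 ('c'): window [0,0] length 1 -- new best
  Position 1 ('h'): window [0,1] length 2 -- new best
  Position 2 ('c'): repeat (last at 0), move window start to 1
  Position 2 ('c'): window [1,2] length 2
  Position 3 ('g'): window [1,3] length 3 -- new best
  Position 4 ('b'): window [1,4] length 4 -- new best
  Position 5 ('e'): window [1,5] length 5 -- new best
  Position 6 ('f'): window [1,6] length 6 -- new best
  Position 7 ('e'): repeat (last at 5), move window start to 6
  Position 7 ('e'): window [6,7] length 2
  Position 8 ('a'): window [6,8] length 3
  Position 9 ('h'): window [6,9] length 4
  Position 10 ('f'): repeat (last at 6), move window start to 7
  Position 10 ('f'): window [7,10] length 4
  Position 11 ('c'): window [7,11] length 5
Longest substring with no repeats: "hcgbef" with length 6

6


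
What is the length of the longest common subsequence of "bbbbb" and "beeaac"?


LCS of "bbbbb" and "beeaac"
DP table:
           b    e    e    a    a    c
      0    0    0    0    0    0    0
  b   0    1    1    1    1    1    1
  b   0    1    1    1    1    1    1
  b   0    1    1    1    1    1    1
  b   0    1    1    1    1    1    1
  b   0    1    1    1    1    1    1
LCS length = dp[5][6] = 1

1


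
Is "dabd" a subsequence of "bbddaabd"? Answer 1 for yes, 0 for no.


Check if "dabd" is a subsequence of "bbddaabd"
Greedy scan:
  Position 0 ('b'): no match needed
  Position 1 ('b'): no match needed
  Position 2 ('d'): matches sub[0] = 'd'
  Position 3 ('d'): no match needed
  Position 4 ('a'): matches sub[1] = 'a'
  Position 5 ('a'): no match needed
  Position 6 ('b'): matches sub[2] = 'b'
  Position 7 ('d'): matches sub[3] = 'd'
All 4 characters matched => is a subsequence

1


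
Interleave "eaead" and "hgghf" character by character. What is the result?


Interleaving "eaead" and "hgghf":
  Position 0: 'e' from first, 'h' from second => "eh"
  Position 1: 'a' from first, 'g' from second => "ag"
  Position 2: 'e' from first, 'g' from second => "eg"
  Position 3: 'a' from first, 'h' from second => "ah"
  Position 4: 'd' from first, 'f' from second => "df"
Result: ehagegahdf

ehagegahdf


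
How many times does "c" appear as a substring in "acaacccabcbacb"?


Searching for "c" in "acaacccabcbacb"
Scanning each position:
  Position 0: "a" => no
  Position 1: "c" => MATCH
  Position 2: "a" => no
  Position 3: "a" => no
  Position 4: "c" => MATCH
  Position 5: "c" => MATCH
  Position 6: "c" => MATCH
  Position 7: "a" => no
  Position 8: "b" => no
  Position 9: "c" => MATCH
  Position 10: "b" => no
  Position 11: "a" => no
  Position 12: "c" => MATCH
  Position 13: "b" => no
Total occurrences: 6

6


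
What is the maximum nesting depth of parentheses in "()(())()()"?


Input: "()(())()()"
Tracking depth:
  Position 0 '(': depth becomes 1
  Position 1 ')': depth becomes 0
  Position 2 '(': depth becomes 1
  Position 3 '(': depth becomes 2
  Position 4 ')': depth becomes 1
  Position 5 ')': depth becomes 0
  Position 6 '(': depth becomes 1
  Position 7 ')': depth becomes 0
  Position 8 '(': depth becomes 1
  Position 9 ')': depth becomes 0
Maximum depth reached: 2

2


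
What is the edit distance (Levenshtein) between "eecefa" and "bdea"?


Computing edit distance: "eecefa" -> "bdea"
DP table:
           b    d    e    a
      0    1    2    3    4
  e   1    1    2    2    3
  e   2    2    2    2    3
  c   3    3    3    3    3
  e   4    4    4    3    4
  f   5    5    5    4    4
  a   6    6    6    5    4
Edit distance = dp[6][4] = 4

4


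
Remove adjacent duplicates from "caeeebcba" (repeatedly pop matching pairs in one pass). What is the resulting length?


Input: caeeebcba
Stack-based adjacent duplicate removal:
  Read 'c': push. Stack: c
  Read 'a': push. Stack: ca
  Read 'e': push. Stack: cae
  Read 'e': matches stack top 'e' => pop. Stack: ca
  Read 'e': push. Stack: cae
  Read 'b': push. Stack: caeb
  Read 'c': push. Stack: caebc
  Read 'b': push. Stack: caebcb
  Read 'a': push. Stack: caebcba
Final stack: "caebcba" (length 7)

7


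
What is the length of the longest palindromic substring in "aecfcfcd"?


Input: "aecfcfcd"
Checking substrings for palindromes:
  [2:7] "cfcfc" (len 5) => palindrome
  [2:5] "cfc" (len 3) => palindrome
  [3:6] "fcf" (len 3) => palindrome
  [4:7] "cfc" (len 3) => palindrome
Longest palindromic substring: "cfcfc" with length 5

5


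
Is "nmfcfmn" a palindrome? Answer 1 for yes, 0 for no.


Input: nmfcfmn
Reversed: nmfcfmn
  Compare pos 0 ('n') with pos 6 ('n'): match
  Compare pos 1 ('m') with pos 5 ('m'): match
  Compare pos 2 ('f') with pos 4 ('f'): match
Result: palindrome

1


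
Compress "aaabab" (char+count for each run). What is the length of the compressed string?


Input: aaabab
Runs:
  'a' x 3 => "a3"
  'b' x 1 => "b1"
  'a' x 1 => "a1"
  'b' x 1 => "b1"
Compressed: "a3b1a1b1"
Compressed length: 8

8


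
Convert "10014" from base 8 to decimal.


Input: "10014" in base 8
Positional expansion:
  Digit '1' (value 1) x 8^4 = 4096
  Digit '0' (value 0) x 8^3 = 0
  Digit '0' (value 0) x 8^2 = 0
  Digit '1' (value 1) x 8^1 = 8
  Digit '4' (value 4) x 8^0 = 4
Sum = 4108

4108


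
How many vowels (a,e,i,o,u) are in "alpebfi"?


Input: alpebfi
Checking each character:
  'a' at position 0: vowel (running total: 1)
  'l' at position 1: consonant
  'p' at position 2: consonant
  'e' at position 3: vowel (running total: 2)
  'b' at position 4: consonant
  'f' at position 5: consonant
  'i' at position 6: vowel (running total: 3)
Total vowels: 3

3


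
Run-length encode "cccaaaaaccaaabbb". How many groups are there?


Input: cccaaaaaccaaabbb
Scanning for consecutive runs:
  Group 1: 'c' x 3 (positions 0-2)
  Group 2: 'a' x 5 (positions 3-7)
  Group 3: 'c' x 2 (positions 8-9)
  Group 4: 'a' x 3 (positions 10-12)
  Group 5: 'b' x 3 (positions 13-15)
Total groups: 5

5


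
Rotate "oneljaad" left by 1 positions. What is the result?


Input: "oneljaad", rotate left by 1
First 1 characters: "o"
Remaining characters: "neljaad"
Concatenate remaining + first: "neljaad" + "o" = "neljaado"

neljaado


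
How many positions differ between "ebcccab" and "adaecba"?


Comparing "ebcccab" and "adaecba" position by position:
  Position 0: 'e' vs 'a' => DIFFER
  Position 1: 'b' vs 'd' => DIFFER
  Position 2: 'c' vs 'a' => DIFFER
  Position 3: 'c' vs 'e' => DIFFER
  Position 4: 'c' vs 'c' => same
  Position 5: 'a' vs 'b' => DIFFER
  Position 6: 'b' vs 'a' => DIFFER
Positions that differ: 6

6


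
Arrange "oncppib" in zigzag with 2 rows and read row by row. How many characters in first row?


Zigzag "oncppib" into 2 rows:
Placing characters:
  'o' => row 0
  'n' => row 1
  'c' => row 0
  'p' => row 1
  'p' => row 0
  'i' => row 1
  'b' => row 0
Rows:
  Row 0: "ocpb"
  Row 1: "npi"
First row length: 4

4


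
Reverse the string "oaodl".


Input: oaodl
Reading characters right to left:
  Position 4: 'l'
  Position 3: 'd'
  Position 2: 'o'
  Position 1: 'a'
  Position 0: 'o'
Reversed: ldoao

ldoao


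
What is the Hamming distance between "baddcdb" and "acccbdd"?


Comparing "baddcdb" and "acccbdd" position by position:
  Position 0: 'b' vs 'a' => differ
  Position 1: 'a' vs 'c' => differ
  Position 2: 'd' vs 'c' => differ
  Position 3: 'd' vs 'c' => differ
  Position 4: 'c' vs 'b' => differ
  Position 5: 'd' vs 'd' => same
  Position 6: 'b' vs 'd' => differ
Total differences (Hamming distance): 6

6


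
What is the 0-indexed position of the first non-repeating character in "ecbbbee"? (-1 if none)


Input: ecbbbee
Character frequencies:
  'b': 3
  'c': 1
  'e': 3
Scanning left to right for freq == 1:
  Position 0 ('e'): freq=3, skip
  Position 1 ('c'): unique! => answer = 1

1


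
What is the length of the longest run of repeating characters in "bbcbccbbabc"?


Input: "bbcbccbbabc"
Scanning for longest run:
  Position 1 ('b'): continues run of 'b', length=2
  Position 2 ('c'): new char, reset run to 1
  Position 3 ('b'): new char, reset run to 1
  Position 4 ('c'): new char, reset run to 1
  Position 5 ('c'): continues run of 'c', length=2
  Position 6 ('b'): new char, reset run to 1
  Position 7 ('b'): continues run of 'b', length=2
  Position 8 ('a'): new char, reset run to 1
  Position 9 ('b'): new char, reset run to 1
  Position 10 ('c'): new char, reset run to 1
Longest run: 'b' with length 2

2


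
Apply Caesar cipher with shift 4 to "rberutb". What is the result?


Caesar cipher: shift "rberutb" by 4
  'r' (pos 17) + 4 = pos 21 = 'v'
  'b' (pos 1) + 4 = pos 5 = 'f'
  'e' (pos 4) + 4 = pos 8 = 'i'
  'r' (pos 17) + 4 = pos 21 = 'v'
  'u' (pos 20) + 4 = pos 24 = 'y'
  't' (pos 19) + 4 = pos 23 = 'x'
  'b' (pos 1) + 4 = pos 5 = 'f'
Result: vfivyxf

vfivyxf


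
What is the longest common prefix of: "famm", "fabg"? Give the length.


Words: famm, fabg
  Position 0: all 'f' => match
  Position 1: all 'a' => match
  Position 2: ('m', 'b') => mismatch, stop
LCP = "fa" (length 2)

2


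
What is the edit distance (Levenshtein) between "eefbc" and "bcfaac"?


Computing edit distance: "eefbc" -> "bcfaac"
DP table:
           b    c    f    a    a    c
      0    1    2    3    4    5    6
  e   1    1    2    3    4    5    6
  e   2    2    2    3    4    5    6
  f   3    3    3    2    3    4    5
  b   4    3    4    3    3    4    5
  c   5    4    3    4    4    4    4
Edit distance = dp[5][6] = 4

4


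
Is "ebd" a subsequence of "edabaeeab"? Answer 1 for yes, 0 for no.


Check if "ebd" is a subsequence of "edabaeeab"
Greedy scan:
  Position 0 ('e'): matches sub[0] = 'e'
  Position 1 ('d'): no match needed
  Position 2 ('a'): no match needed
  Position 3 ('b'): matches sub[1] = 'b'
  Position 4 ('a'): no match needed
  Position 5 ('e'): no match needed
  Position 6 ('e'): no match needed
  Position 7 ('a'): no match needed
  Position 8 ('b'): no match needed
Only matched 2/3 characters => not a subsequence

0


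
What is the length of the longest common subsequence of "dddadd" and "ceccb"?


LCS of "dddadd" and "ceccb"
DP table:
           c    e    c    c    b
      0    0    0    0    0    0
  d   0    0    0    0    0    0
  d   0    0    0    0    0    0
  d   0    0    0    0    0    0
  a   0    0    0    0    0    0
  d   0    0    0    0    0    0
  d   0    0    0    0    0    0
LCS length = dp[6][5] = 0

0


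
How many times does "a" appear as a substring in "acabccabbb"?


Searching for "a" in "acabccabbb"
Scanning each position:
  Position 0: "a" => MATCH
  Position 1: "c" => no
  Position 2: "a" => MATCH
  Position 3: "b" => no
  Position 4: "c" => no
  Position 5: "c" => no
  Position 6: "a" => MATCH
  Position 7: "b" => no
  Position 8: "b" => no
  Position 9: "b" => no
Total occurrences: 3

3


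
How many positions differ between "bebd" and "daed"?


Comparing "bebd" and "daed" position by position:
  Position 0: 'b' vs 'd' => DIFFER
  Position 1: 'e' vs 'a' => DIFFER
  Position 2: 'b' vs 'e' => DIFFER
  Position 3: 'd' vs 'd' => same
Positions that differ: 3

3


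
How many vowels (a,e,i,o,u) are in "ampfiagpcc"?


Input: ampfiagpcc
Checking each character:
  'a' at position 0: vowel (running total: 1)
  'm' at position 1: consonant
  'p' at position 2: consonant
  'f' at position 3: consonant
  'i' at position 4: vowel (running total: 2)
  'a' at position 5: vowel (running total: 3)
  'g' at position 6: consonant
  'p' at position 7: consonant
  'c' at position 8: consonant
  'c' at position 9: consonant
Total vowels: 3

3


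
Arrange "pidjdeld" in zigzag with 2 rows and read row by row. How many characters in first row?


Zigzag "pidjdeld" into 2 rows:
Placing characters:
  'p' => row 0
  'i' => row 1
  'd' => row 0
  'j' => row 1
  'd' => row 0
  'e' => row 1
  'l' => row 0
  'd' => row 1
Rows:
  Row 0: "pddl"
  Row 1: "ijed"
First row length: 4

4


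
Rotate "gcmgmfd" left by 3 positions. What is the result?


Input: "gcmgmfd", rotate left by 3
First 3 characters: "gcm"
Remaining characters: "gmfd"
Concatenate remaining + first: "gmfd" + "gcm" = "gmfdgcm"

gmfdgcm


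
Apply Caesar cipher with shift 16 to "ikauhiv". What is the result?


Caesar cipher: shift "ikauhiv" by 16
  'i' (pos 8) + 16 = pos 24 = 'y'
  'k' (pos 10) + 16 = pos 0 = 'a'
  'a' (pos 0) + 16 = pos 16 = 'q'
  'u' (pos 20) + 16 = pos 10 = 'k'
  'h' (pos 7) + 16 = pos 23 = 'x'
  'i' (pos 8) + 16 = pos 24 = 'y'
  'v' (pos 21) + 16 = pos 11 = 'l'
Result: yaqkxyl

yaqkxyl


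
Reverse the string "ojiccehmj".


Input: ojiccehmj
Reading characters right to left:
  Position 8: 'j'
  Position 7: 'm'
  Position 6: 'h'
  Position 5: 'e'
  Position 4: 'c'
  Position 3: 'c'
  Position 2: 'i'
  Position 1: 'j'
  Position 0: 'o'
Reversed: jmheccijo

jmheccijo


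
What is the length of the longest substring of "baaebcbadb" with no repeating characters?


Input: "baaebcbadb"
Sliding window (track last position of each char):
  Position 0 ('b'): window [0,0] length 1 -- new best
  Position 1 ('a'): window [0,1] length 2 -- new best
  Position 2 ('a'): repeat (last at 1), move window start to 2
  Position 2 ('a'): window [2,2] length 1
  Position 3 ('e'): window [2,3] length 2
  Position 4 ('b'): window [2,4] length 3 -- new best
  Position 5 ('c'): window [2,5] length 4 -- new best
  Position 6 ('b'): repeat (last at 4), move window start to 5
  Position 6 ('b'): window [5,6] length 2
  Position 7 ('a'): window [5,7] length 3
  Position 8 ('d'): window [5,8] length 4
  Position 9 ('b'): repeat (last at 6), move window start to 7
  Position 9 ('b'): window [7,9] length 3
Longest substring with no repeats: "aebc" with length 4

4


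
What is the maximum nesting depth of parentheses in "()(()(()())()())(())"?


Input: "()(()(()())()())(())"
Tracking depth:
  Position 0 '(': depth becomes 1
  Position 1 ')': depth becomes 0
  Position 2 '(': depth becomes 1
  Position 3 '(': depth becomes 2
  Position 4 ')': depth becomes 1
  Position 5 '(': depth becomes 2
  Position 6 '(': depth becomes 3
  Position 7 ')': depth becomes 2
  Position 8 '(': depth becomes 3
  Position 9 ')': depth becomes 2
  Position 10 ')': depth becomes 1
  Position 11 '(': depth becomes 2
  Position 12 ')': depth becomes 1
  Position 13 '(': depth becomes 2
  Position 14 ')': depth becomes 1
  Position 15 ')': depth becomes 0
  Position 16 '(': depth becomes 1
  Position 17 '(': depth becomes 2
  Position 18 ')': depth becomes 1
  Position 19 ')': depth becomes 0
Maximum depth reached: 3

3


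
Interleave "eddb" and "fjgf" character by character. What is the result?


Interleaving "eddb" and "fjgf":
  Position 0: 'e' from first, 'f' from second => "ef"
  Position 1: 'd' from first, 'j' from second => "dj"
  Position 2: 'd' from first, 'g' from second => "dg"
  Position 3: 'b' from first, 'f' from second => "bf"
Result: efdjdgbf

efdjdgbf


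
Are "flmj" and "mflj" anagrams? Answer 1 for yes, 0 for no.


Strings: "flmj", "mflj"
Sorted first:  fjlm
Sorted second: fjlm
Sorted forms match => anagrams

1


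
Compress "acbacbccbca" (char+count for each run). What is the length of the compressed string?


Input: acbacbccbca
Runs:
  'a' x 1 => "a1"
  'c' x 1 => "c1"
  'b' x 1 => "b1"
  'a' x 1 => "a1"
  'c' x 1 => "c1"
  'b' x 1 => "b1"
  'c' x 2 => "c2"
  'b' x 1 => "b1"
  'c' x 1 => "c1"
  'a' x 1 => "a1"
Compressed: "a1c1b1a1c1b1c2b1c1a1"
Compressed length: 20

20


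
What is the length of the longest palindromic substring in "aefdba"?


Input: "aefdba"
Checking substrings for palindromes:
  No multi-char palindromic substrings found
Longest palindromic substring: "a" with length 1

1


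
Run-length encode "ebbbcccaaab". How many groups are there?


Input: ebbbcccaaab
Scanning for consecutive runs:
  Group 1: 'e' x 1 (positions 0-0)
  Group 2: 'b' x 3 (positions 1-3)
  Group 3: 'c' x 3 (positions 4-6)
  Group 4: 'a' x 3 (positions 7-9)
  Group 5: 'b' x 1 (positions 10-10)
Total groups: 5

5


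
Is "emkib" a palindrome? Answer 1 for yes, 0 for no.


Input: emkib
Reversed: bikme
  Compare pos 0 ('e') with pos 4 ('b'): MISMATCH
  Compare pos 1 ('m') with pos 3 ('i'): MISMATCH
Result: not a palindrome

0


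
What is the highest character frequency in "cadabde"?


Input: cadabde
Character counts:
  'a': 2
  'b': 1
  'c': 1
  'd': 2
  'e': 1
Maximum frequency: 2

2


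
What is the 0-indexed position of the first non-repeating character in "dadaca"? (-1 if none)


Input: dadaca
Character frequencies:
  'a': 3
  'c': 1
  'd': 2
Scanning left to right for freq == 1:
  Position 0 ('d'): freq=2, skip
  Position 1 ('a'): freq=3, skip
  Position 2 ('d'): freq=2, skip
  Position 3 ('a'): freq=3, skip
  Position 4 ('c'): unique! => answer = 4

4


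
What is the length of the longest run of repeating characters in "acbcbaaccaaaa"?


Input: "acbcbaaccaaaa"
Scanning for longest run:
  Position 1 ('c'): new char, reset run to 1
  Position 2 ('b'): new char, reset run to 1
  Position 3 ('c'): new char, reset run to 1
  Position 4 ('b'): new char, reset run to 1
  Position 5 ('a'): new char, reset run to 1
  Position 6 ('a'): continues run of 'a', length=2
  Position 7 ('c'): new char, reset run to 1
  Position 8 ('c'): continues run of 'c', length=2
  Position 9 ('a'): new char, reset run to 1
  Position 10 ('a'): continues run of 'a', length=2
  Position 11 ('a'): continues run of 'a', length=3
  Position 12 ('a'): continues run of 'a', length=4
Longest run: 'a' with length 4

4


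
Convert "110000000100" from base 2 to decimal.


Input: "110000000100" in base 2
Positional expansion:
  Digit '1' (value 1) x 2^11 = 2048
  Digit '1' (value 1) x 2^10 = 1024
  Digit '0' (value 0) x 2^9 = 0
  Digit '0' (value 0) x 2^8 = 0
  Digit '0' (value 0) x 2^7 = 0
  Digit '0' (value 0) x 2^6 = 0
  Digit '0' (value 0) x 2^5 = 0
  Digit '0' (value 0) x 2^4 = 0
  Digit '0' (value 0) x 2^3 = 0
  Digit '1' (value 1) x 2^2 = 4
  Digit '0' (value 0) x 2^1 = 0
  Digit '0' (value 0) x 2^0 = 0
Sum = 3076

3076


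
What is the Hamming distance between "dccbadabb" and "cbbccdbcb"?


Comparing "dccbadabb" and "cbbccdbcb" position by position:
  Position 0: 'd' vs 'c' => differ
  Position 1: 'c' vs 'b' => differ
  Position 2: 'c' vs 'b' => differ
  Position 3: 'b' vs 'c' => differ
  Position 4: 'a' vs 'c' => differ
  Position 5: 'd' vs 'd' => same
  Position 6: 'a' vs 'b' => differ
  Position 7: 'b' vs 'c' => differ
  Position 8: 'b' vs 'b' => same
Total differences (Hamming distance): 7

7


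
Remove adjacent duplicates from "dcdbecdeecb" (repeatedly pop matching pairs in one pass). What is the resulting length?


Input: dcdbecdeecb
Stack-based adjacent duplicate removal:
  Read 'd': push. Stack: d
  Read 'c': push. Stack: dc
  Read 'd': push. Stack: dcd
  Read 'b': push. Stack: dcdb
  Read 'e': push. Stack: dcdbe
  Read 'c': push. Stack: dcdbec
  Read 'd': push. Stack: dcdbecd
  Read 'e': push. Stack: dcdbecde
  Read 'e': matches stack top 'e' => pop. Stack: dcdbecd
  Read 'c': push. Stack: dcdbecdc
  Read 'b': push. Stack: dcdbecdcb
Final stack: "dcdbecdcb" (length 9)

9


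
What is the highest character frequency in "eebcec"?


Input: eebcec
Character counts:
  'b': 1
  'c': 2
  'e': 3
Maximum frequency: 3

3


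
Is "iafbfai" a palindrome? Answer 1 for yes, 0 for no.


Input: iafbfai
Reversed: iafbfai
  Compare pos 0 ('i') with pos 6 ('i'): match
  Compare pos 1 ('a') with pos 5 ('a'): match
  Compare pos 2 ('f') with pos 4 ('f'): match
Result: palindrome

1


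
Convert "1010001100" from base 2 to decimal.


Input: "1010001100" in base 2
Positional expansion:
  Digit '1' (value 1) x 2^9 = 512
  Digit '0' (value 0) x 2^8 = 0
  Digit '1' (value 1) x 2^7 = 128
  Digit '0' (value 0) x 2^6 = 0
  Digit '0' (value 0) x 2^5 = 0
  Digit '0' (value 0) x 2^4 = 0
  Digit '1' (value 1) x 2^3 = 8
  Digit '1' (value 1) x 2^2 = 4
  Digit '0' (value 0) x 2^1 = 0
  Digit '0' (value 0) x 2^0 = 0
Sum = 652

652


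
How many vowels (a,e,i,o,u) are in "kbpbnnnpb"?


Input: kbpbnnnpb
Checking each character:
  'k' at position 0: consonant
  'b' at position 1: consonant
  'p' at position 2: consonant
  'b' at position 3: consonant
  'n' at position 4: consonant
  'n' at position 5: consonant
  'n' at position 6: consonant
  'p' at position 7: consonant
  'b' at position 8: consonant
Total vowels: 0

0


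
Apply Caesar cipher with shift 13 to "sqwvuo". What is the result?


Caesar cipher: shift "sqwvuo" by 13
  's' (pos 18) + 13 = pos 5 = 'f'
  'q' (pos 16) + 13 = pos 3 = 'd'
  'w' (pos 22) + 13 = pos 9 = 'j'
  'v' (pos 21) + 13 = pos 8 = 'i'
  'u' (pos 20) + 13 = pos 7 = 'h'
  'o' (pos 14) + 13 = pos 1 = 'b'
Result: fdjihb

fdjihb


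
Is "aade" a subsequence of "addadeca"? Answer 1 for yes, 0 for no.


Check if "aade" is a subsequence of "addadeca"
Greedy scan:
  Position 0 ('a'): matches sub[0] = 'a'
  Position 1 ('d'): no match needed
  Position 2 ('d'): no match needed
  Position 3 ('a'): matches sub[1] = 'a'
  Position 4 ('d'): matches sub[2] = 'd'
  Position 5 ('e'): matches sub[3] = 'e'
  Position 6 ('c'): no match needed
  Position 7 ('a'): no match needed
All 4 characters matched => is a subsequence

1


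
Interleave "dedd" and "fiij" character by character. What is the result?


Interleaving "dedd" and "fiij":
  Position 0: 'd' from first, 'f' from second => "df"
  Position 1: 'e' from first, 'i' from second => "ei"
  Position 2: 'd' from first, 'i' from second => "di"
  Position 3: 'd' from first, 'j' from second => "dj"
Result: dfeididj

dfeididj


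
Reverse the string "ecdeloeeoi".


Input: ecdeloeeoi
Reading characters right to left:
  Position 9: 'i'
  Position 8: 'o'
  Position 7: 'e'
  Position 6: 'e'
  Position 5: 'o'
  Position 4: 'l'
  Position 3: 'e'
  Position 2: 'd'
  Position 1: 'c'
  Position 0: 'e'
Reversed: ioeeoledce

ioeeoledce


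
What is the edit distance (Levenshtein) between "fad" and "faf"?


Computing edit distance: "fad" -> "faf"
DP table:
           f    a    f
      0    1    2    3
  f   1    0    1    2
  a   2    1    0    1
  d   3    2    1    1
Edit distance = dp[3][3] = 1

1


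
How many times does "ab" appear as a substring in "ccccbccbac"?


Searching for "ab" in "ccccbccbac"
Scanning each position:
  Position 0: "cc" => no
  Position 1: "cc" => no
  Position 2: "cc" => no
  Position 3: "cb" => no
  Position 4: "bc" => no
  Position 5: "cc" => no
  Position 6: "cb" => no
  Position 7: "ba" => no
  Position 8: "ac" => no
Total occurrences: 0

0


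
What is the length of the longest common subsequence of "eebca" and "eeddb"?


LCS of "eebca" and "eeddb"
DP table:
           e    e    d    d    b
      0    0    0    0    0    0
  e   0    1    1    1    1    1
  e   0    1    2    2    2    2
  b   0    1    2    2    2    3
  c   0    1    2    2    2    3
  a   0    1    2    2    2    3
LCS length = dp[5][5] = 3

3


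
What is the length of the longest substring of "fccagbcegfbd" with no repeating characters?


Input: "fccagbcegfbd"
Sliding window (track last position of each char):
  Position 0 ('f'): window [0,0] length 1 -- new best
  Position 1 ('c'): window [0,1] length 2 -- new best
  Position 2 ('c'): repeat (last at 1), move window start to 2
  Position 2 ('c'): window [2,2] length 1
  Position 3 ('a'): window [2,3] length 2
  Position 4 ('g'): window [2,4] length 3 -- new best
  Position 5 ('b'): window [2,5] length 4 -- new best
  Position 6 ('c'): repeat (last at 2), move window start to 3
  Position 6 ('c'): window [3,6] length 4
  Position 7 ('e'): window [3,7] length 5 -- new best
  Position 8 ('g'): repeat (last at 4), move window start to 5
  Position 8 ('g'): window [5,8] length 4
  Position 9 ('f'): window [5,9] length 5
  Position 10 ('b'): repeat (last at 5), move window start to 6
  Position 10 ('b'): window [6,10] length 5
  Position 11 ('d'): window [6,11] length 6 -- new best
Longest substring with no repeats: "cegfbd" with length 6

6


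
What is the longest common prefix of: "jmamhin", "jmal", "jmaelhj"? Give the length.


Words: jmamhin, jmal, jmaelhj
  Position 0: all 'j' => match
  Position 1: all 'm' => match
  Position 2: all 'a' => match
  Position 3: ('m', 'l', 'e') => mismatch, stop
LCP = "jma" (length 3)

3


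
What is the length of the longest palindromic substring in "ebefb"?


Input: "ebefb"
Checking substrings for palindromes:
  [0:3] "ebe" (len 3) => palindrome
Longest palindromic substring: "ebe" with length 3

3


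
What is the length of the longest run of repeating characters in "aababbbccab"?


Input: "aababbbccab"
Scanning for longest run:
  Position 1 ('a'): continues run of 'a', length=2
  Position 2 ('b'): new char, reset run to 1
  Position 3 ('a'): new char, reset run to 1
  Position 4 ('b'): new char, reset run to 1
  Position 5 ('b'): continues run of 'b', length=2
  Position 6 ('b'): continues run of 'b', length=3
  Position 7 ('c'): new char, reset run to 1
  Position 8 ('c'): continues run of 'c', length=2
  Position 9 ('a'): new char, reset run to 1
  Position 10 ('b'): new char, reset run to 1
Longest run: 'b' with length 3

3


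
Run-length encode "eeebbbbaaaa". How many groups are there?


Input: eeebbbbaaaa
Scanning for consecutive runs:
  Group 1: 'e' x 3 (positions 0-2)
  Group 2: 'b' x 4 (positions 3-6)
  Group 3: 'a' x 4 (positions 7-10)
Total groups: 3

3


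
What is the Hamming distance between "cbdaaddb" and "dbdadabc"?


Comparing "cbdaaddb" and "dbdadabc" position by position:
  Position 0: 'c' vs 'd' => differ
  Position 1: 'b' vs 'b' => same
  Position 2: 'd' vs 'd' => same
  Position 3: 'a' vs 'a' => same
  Position 4: 'a' vs 'd' => differ
  Position 5: 'd' vs 'a' => differ
  Position 6: 'd' vs 'b' => differ
  Position 7: 'b' vs 'c' => differ
Total differences (Hamming distance): 5

5


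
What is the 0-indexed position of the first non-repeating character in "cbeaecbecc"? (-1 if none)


Input: cbeaecbecc
Character frequencies:
  'a': 1
  'b': 2
  'c': 4
  'e': 3
Scanning left to right for freq == 1:
  Position 0 ('c'): freq=4, skip
  Position 1 ('b'): freq=2, skip
  Position 2 ('e'): freq=3, skip
  Position 3 ('a'): unique! => answer = 3

3


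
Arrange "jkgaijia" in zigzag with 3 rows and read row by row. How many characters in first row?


Zigzag "jkgaijia" into 3 rows:
Placing characters:
  'j' => row 0
  'k' => row 1
  'g' => row 2
  'a' => row 1
  'i' => row 0
  'j' => row 1
  'i' => row 2
  'a' => row 1
Rows:
  Row 0: "ji"
  Row 1: "kaja"
  Row 2: "gi"
First row length: 2

2


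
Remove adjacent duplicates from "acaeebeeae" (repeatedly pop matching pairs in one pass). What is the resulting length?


Input: acaeebeeae
Stack-based adjacent duplicate removal:
  Read 'a': push. Stack: a
  Read 'c': push. Stack: ac
  Read 'a': push. Stack: aca
  Read 'e': push. Stack: acae
  Read 'e': matches stack top 'e' => pop. Stack: aca
  Read 'b': push. Stack: acab
  Read 'e': push. Stack: acabe
  Read 'e': matches stack top 'e' => pop. Stack: acab
  Read 'a': push. Stack: acaba
  Read 'e': push. Stack: acabae
Final stack: "acabae" (length 6)

6


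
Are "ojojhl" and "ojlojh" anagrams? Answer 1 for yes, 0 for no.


Strings: "ojojhl", "ojlojh"
Sorted first:  hjjloo
Sorted second: hjjloo
Sorted forms match => anagrams

1


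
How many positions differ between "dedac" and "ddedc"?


Comparing "dedac" and "ddedc" position by position:
  Position 0: 'd' vs 'd' => same
  Position 1: 'e' vs 'd' => DIFFER
  Position 2: 'd' vs 'e' => DIFFER
  Position 3: 'a' vs 'd' => DIFFER
  Position 4: 'c' vs 'c' => same
Positions that differ: 3

3


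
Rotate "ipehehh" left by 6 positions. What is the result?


Input: "ipehehh", rotate left by 6
First 6 characters: "ipeheh"
Remaining characters: "h"
Concatenate remaining + first: "h" + "ipeheh" = "hipeheh"

hipeheh


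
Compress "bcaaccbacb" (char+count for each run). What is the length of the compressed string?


Input: bcaaccbacb
Runs:
  'b' x 1 => "b1"
  'c' x 1 => "c1"
  'a' x 2 => "a2"
  'c' x 2 => "c2"
  'b' x 1 => "b1"
  'a' x 1 => "a1"
  'c' x 1 => "c1"
  'b' x 1 => "b1"
Compressed: "b1c1a2c2b1a1c1b1"
Compressed length: 16

16


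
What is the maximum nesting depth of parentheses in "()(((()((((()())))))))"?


Input: "()(((()((((()())))))))"
Tracking depth:
  Position 0 '(': depth becomes 1
  Position 1 ')': depth becomes 0
  Position 2 '(': depth becomes 1
  Position 3 '(': depth becomes 2
  Position 4 '(': depth becomes 3
  Position 5 '(': depth becomes 4
  Position 6 ')': depth becomes 3
  Position 7 '(': depth becomes 4
  Position 8 '(': depth becomes 5
  Position 9 '(': depth becomes 6
  Position 10 '(': depth becomes 7
  Position 11 '(': depth becomes 8
  Position 12 ')': depth becomes 7
  Position 13 '(': depth becomes 8
  Position 14 ')': depth becomes 7
  Position 15 ')': depth becomes 6
  Position 16 ')': depth becomes 5
  Position 17 ')': depth becomes 4
  Position 18 ')': depth becomes 3
  Position 19 ')': depth becomes 2
  Position 20 ')': depth becomes 1
  Position 21 ')': depth becomes 0
Maximum depth reached: 8

8


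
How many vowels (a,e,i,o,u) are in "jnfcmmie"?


Input: jnfcmmie
Checking each character:
  'j' at position 0: consonant
  'n' at position 1: consonant
  'f' at position 2: consonant
  'c' at position 3: consonant
  'm' at position 4: consonant
  'm' at position 5: consonant
  'i' at position 6: vowel (running total: 1)
  'e' at position 7: vowel (running total: 2)
Total vowels: 2

2


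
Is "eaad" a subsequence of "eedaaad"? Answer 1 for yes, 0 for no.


Check if "eaad" is a subsequence of "eedaaad"
Greedy scan:
  Position 0 ('e'): matches sub[0] = 'e'
  Position 1 ('e'): no match needed
  Position 2 ('d'): no match needed
  Position 3 ('a'): matches sub[1] = 'a'
  Position 4 ('a'): matches sub[2] = 'a'
  Position 5 ('a'): no match needed
  Position 6 ('d'): matches sub[3] = 'd'
All 4 characters matched => is a subsequence

1


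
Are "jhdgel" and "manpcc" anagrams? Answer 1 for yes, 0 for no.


Strings: "jhdgel", "manpcc"
Sorted first:  deghjl
Sorted second: accmnp
Differ at position 0: 'd' vs 'a' => not anagrams

0
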